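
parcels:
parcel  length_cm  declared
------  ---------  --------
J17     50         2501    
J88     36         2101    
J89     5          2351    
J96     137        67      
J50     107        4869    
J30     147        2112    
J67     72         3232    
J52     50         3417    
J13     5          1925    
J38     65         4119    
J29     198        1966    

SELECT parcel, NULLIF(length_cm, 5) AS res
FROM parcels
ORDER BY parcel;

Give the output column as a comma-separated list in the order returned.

parcel=J13: length_cm=5 vs 5: equal → NULL
parcel=J17: length_cm=50 vs 5: differ → 50
parcel=J29: length_cm=198 vs 5: differ → 198
parcel=J30: length_cm=147 vs 5: differ → 147
parcel=J38: length_cm=65 vs 5: differ → 65
parcel=J50: length_cm=107 vs 5: differ → 107
parcel=J52: length_cm=50 vs 5: differ → 50
parcel=J67: length_cm=72 vs 5: differ → 72
parcel=J88: length_cm=36 vs 5: differ → 36
parcel=J89: length_cm=5 vs 5: equal → NULL
parcel=J96: length_cm=137 vs 5: differ → 137

NULL, 50, 198, 147, 65, 107, 50, 72, 36, NULL, 137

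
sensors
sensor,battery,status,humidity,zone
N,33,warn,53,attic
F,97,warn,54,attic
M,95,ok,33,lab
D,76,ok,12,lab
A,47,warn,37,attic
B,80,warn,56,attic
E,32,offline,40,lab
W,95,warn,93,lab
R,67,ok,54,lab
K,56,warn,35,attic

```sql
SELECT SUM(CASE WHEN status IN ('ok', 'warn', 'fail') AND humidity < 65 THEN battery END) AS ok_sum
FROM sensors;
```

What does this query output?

sensor=N: ✓ → 33
sensor=F: ✓ → 97
sensor=M: ✓ → 95
sensor=D: ✓ → 76
sensor=A: ✓ → 47
sensor=B: ✓ → 80
sensor=E: ✗
sensor=W: ✗
sensor=R: ✓ → 67
sensor=K: ✓ → 56
ok_sum = 33 + 97 + 95 + 76 + 47 + 80 + 67 + 56 = 551

551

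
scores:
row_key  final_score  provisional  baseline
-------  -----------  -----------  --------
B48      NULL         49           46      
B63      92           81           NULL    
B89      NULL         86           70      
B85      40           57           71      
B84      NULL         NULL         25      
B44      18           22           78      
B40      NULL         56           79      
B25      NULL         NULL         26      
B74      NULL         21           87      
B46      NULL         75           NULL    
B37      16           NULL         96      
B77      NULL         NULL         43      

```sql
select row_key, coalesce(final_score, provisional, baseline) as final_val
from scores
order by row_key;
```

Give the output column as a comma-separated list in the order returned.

26, 16, 56, 18, 75, 49, 92, 21, 43, 25, 40, 86

row_key=B25: final_score=NULL, provisional=NULL, baseline=26 → 26
row_key=B37: final_score=16 → 16
row_key=B40: final_score=NULL, provisional=56 → 56
row_key=B44: final_score=18 → 18
row_key=B46: final_score=NULL, provisional=75 → 75
row_key=B48: final_score=NULL, provisional=49 → 49
row_key=B63: final_score=92 → 92
row_key=B74: final_score=NULL, provisional=21 → 21
row_key=B77: final_score=NULL, provisional=NULL, baseline=43 → 43
row_key=B84: final_score=NULL, provisional=NULL, baseline=25 → 25
row_key=B85: final_score=40 → 40
row_key=B89: final_score=NULL, provisional=86 → 86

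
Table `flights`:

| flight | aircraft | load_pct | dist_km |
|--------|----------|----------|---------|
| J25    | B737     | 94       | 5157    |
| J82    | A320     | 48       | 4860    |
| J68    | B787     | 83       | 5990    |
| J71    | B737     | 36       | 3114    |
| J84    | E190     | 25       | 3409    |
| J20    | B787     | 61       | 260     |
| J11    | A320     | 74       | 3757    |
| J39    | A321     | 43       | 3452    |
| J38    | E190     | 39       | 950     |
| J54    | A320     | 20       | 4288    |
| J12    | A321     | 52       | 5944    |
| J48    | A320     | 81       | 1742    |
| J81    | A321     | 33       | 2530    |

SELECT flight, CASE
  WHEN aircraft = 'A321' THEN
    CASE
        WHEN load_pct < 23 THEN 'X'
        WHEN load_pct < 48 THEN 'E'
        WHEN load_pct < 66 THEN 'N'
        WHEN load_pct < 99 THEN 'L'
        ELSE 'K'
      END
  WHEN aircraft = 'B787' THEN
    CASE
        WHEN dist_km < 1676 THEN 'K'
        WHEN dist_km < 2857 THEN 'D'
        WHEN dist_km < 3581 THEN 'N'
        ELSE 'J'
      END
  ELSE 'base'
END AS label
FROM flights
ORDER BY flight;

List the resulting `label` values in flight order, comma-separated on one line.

base, N, K, base, base, E, base, base, J, base, E, base, base

flight=J11: aircraft='A320' → outer ELSE → base
flight=J12: aircraft='A321' → inner[load_pct < 66] → N
flight=J20: aircraft='B787' → inner[dist_km < 1676] → K
flight=J25: aircraft='B737' → outer ELSE → base
flight=J38: aircraft='E190' → outer ELSE → base
flight=J39: aircraft='A321' → inner[load_pct < 48] → E
flight=J48: aircraft='A320' → outer ELSE → base
flight=J54: aircraft='A320' → outer ELSE → base
flight=J68: aircraft='B787' → inner[ELSE] → J
flight=J71: aircraft='B737' → outer ELSE → base
flight=J81: aircraft='A321' → inner[load_pct < 48] → E
flight=J82: aircraft='A320' → outer ELSE → base
flight=J84: aircraft='E190' → outer ELSE → base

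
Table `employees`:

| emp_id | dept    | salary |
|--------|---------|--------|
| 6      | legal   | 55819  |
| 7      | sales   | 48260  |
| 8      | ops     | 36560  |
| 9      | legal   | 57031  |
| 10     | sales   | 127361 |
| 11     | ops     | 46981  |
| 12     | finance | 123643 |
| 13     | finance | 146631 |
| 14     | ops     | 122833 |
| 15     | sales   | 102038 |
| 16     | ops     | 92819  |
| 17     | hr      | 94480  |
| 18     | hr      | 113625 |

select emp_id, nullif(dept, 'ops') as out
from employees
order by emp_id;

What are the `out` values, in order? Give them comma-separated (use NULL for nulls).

legal, sales, NULL, legal, sales, NULL, finance, finance, NULL, sales, NULL, hr, hr

emp_id=6: dept=legal vs ops: differ → legal
emp_id=7: dept=sales vs ops: differ → sales
emp_id=8: dept=ops vs ops: equal → NULL
emp_id=9: dept=legal vs ops: differ → legal
emp_id=10: dept=sales vs ops: differ → sales
emp_id=11: dept=ops vs ops: equal → NULL
emp_id=12: dept=finance vs ops: differ → finance
emp_id=13: dept=finance vs ops: differ → finance
emp_id=14: dept=ops vs ops: equal → NULL
emp_id=15: dept=sales vs ops: differ → sales
emp_id=16: dept=ops vs ops: equal → NULL
emp_id=17: dept=hr vs ops: differ → hr
emp_id=18: dept=hr vs ops: differ → hr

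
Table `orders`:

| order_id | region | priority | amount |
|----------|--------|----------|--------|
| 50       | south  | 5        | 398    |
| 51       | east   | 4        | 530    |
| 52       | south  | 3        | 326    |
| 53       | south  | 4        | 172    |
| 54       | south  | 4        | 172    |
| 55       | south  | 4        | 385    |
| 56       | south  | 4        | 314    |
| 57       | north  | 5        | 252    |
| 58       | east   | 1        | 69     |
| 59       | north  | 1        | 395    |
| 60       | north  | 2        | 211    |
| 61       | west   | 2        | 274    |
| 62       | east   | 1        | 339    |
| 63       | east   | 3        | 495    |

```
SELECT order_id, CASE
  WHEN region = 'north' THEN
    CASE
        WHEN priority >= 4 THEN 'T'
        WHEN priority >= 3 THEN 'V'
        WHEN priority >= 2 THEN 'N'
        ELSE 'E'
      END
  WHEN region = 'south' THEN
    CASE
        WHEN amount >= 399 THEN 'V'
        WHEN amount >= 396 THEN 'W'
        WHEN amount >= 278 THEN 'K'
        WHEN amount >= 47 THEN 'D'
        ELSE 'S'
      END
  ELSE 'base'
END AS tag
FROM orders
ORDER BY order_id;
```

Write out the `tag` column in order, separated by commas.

W, base, K, D, D, K, K, T, base, E, N, base, base, base

order_id=50: region='south' → inner[amount >= 396] → W
order_id=51: region='east' → outer ELSE → base
order_id=52: region='south' → inner[amount >= 278] → K
order_id=53: region='south' → inner[amount >= 47] → D
order_id=54: region='south' → inner[amount >= 47] → D
order_id=55: region='south' → inner[amount >= 278] → K
order_id=56: region='south' → inner[amount >= 278] → K
order_id=57: region='north' → inner[priority >= 4] → T
order_id=58: region='east' → outer ELSE → base
order_id=59: region='north' → inner[ELSE] → E
order_id=60: region='north' → inner[priority >= 2] → N
order_id=61: region='west' → outer ELSE → base
order_id=62: region='east' → outer ELSE → base
order_id=63: region='east' → outer ELSE → base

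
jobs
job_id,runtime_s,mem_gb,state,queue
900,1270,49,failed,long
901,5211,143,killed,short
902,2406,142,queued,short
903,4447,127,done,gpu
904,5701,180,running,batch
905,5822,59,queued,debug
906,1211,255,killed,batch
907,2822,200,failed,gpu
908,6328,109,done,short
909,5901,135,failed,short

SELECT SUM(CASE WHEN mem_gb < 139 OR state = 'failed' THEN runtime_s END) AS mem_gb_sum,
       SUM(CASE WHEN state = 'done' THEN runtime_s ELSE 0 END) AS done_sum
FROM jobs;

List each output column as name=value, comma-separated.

[mem_gb_sum: mem_gb < 139 OR state = 'failed']
job_id=900: ✓ → 1270
job_id=901: ✗
job_id=902: ✗
job_id=903: ✓ → 4447
job_id=904: ✗
job_id=905: ✓ → 5822
job_id=906: ✗
job_id=907: ✓ → 2822
job_id=908: ✓ → 6328
job_id=909: ✓ → 5901
mem_gb_sum = 1270 + 4447 + 5822 + 2822 + 6328 + 5901 = 26590
—
[done_sum: state = 'done']
job_id=900: ✗
job_id=901: ✗
job_id=902: ✗
job_id=903: ✓ → 4447
job_id=904: ✗
job_id=905: ✗
job_id=906: ✗
job_id=907: ✗
job_id=908: ✓ → 6328
job_id=909: ✗
done_sum = 4447 + 6328 = 10775

mem_gb_sum=26590, done_sum=10775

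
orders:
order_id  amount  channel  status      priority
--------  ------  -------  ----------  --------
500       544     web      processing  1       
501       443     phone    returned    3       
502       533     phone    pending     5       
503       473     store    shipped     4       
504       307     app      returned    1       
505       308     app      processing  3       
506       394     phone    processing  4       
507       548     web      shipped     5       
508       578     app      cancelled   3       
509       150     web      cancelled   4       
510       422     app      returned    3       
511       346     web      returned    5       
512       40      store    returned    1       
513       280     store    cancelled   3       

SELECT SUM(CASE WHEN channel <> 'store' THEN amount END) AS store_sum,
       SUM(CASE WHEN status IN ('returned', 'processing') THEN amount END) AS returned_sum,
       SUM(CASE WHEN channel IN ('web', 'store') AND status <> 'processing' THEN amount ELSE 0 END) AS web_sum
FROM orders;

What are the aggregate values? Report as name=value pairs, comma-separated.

[store_sum: channel <> 'store']
order_id=500: ✓ → 544
order_id=501: ✓ → 443
order_id=502: ✓ → 533
order_id=503: ✗
order_id=504: ✓ → 307
order_id=505: ✓ → 308
order_id=506: ✓ → 394
order_id=507: ✓ → 548
order_id=508: ✓ → 578
order_id=509: ✓ → 150
order_id=510: ✓ → 422
order_id=511: ✓ → 346
order_id=512: ✗
order_id=513: ✗
store_sum = 544 + 443 + 533 + 307 + 308 + 394 + 548 + 578 + 150 + 422 + 346 = 4573
—
[returned_sum: status IN ('returned', 'processing')]
order_id=500: ✓ → 544
order_id=501: ✓ → 443
order_id=502: ✗
order_id=503: ✗
order_id=504: ✓ → 307
order_id=505: ✓ → 308
order_id=506: ✓ → 394
order_id=507: ✗
order_id=508: ✗
order_id=509: ✗
order_id=510: ✓ → 422
order_id=511: ✓ → 346
order_id=512: ✓ → 40
order_id=513: ✗
returned_sum = 544 + 443 + 307 + 308 + 394 + 422 + 346 + 40 = 2804
—
[web_sum: channel IN ('web', 'store') AND status <> 'processing']
order_id=500: ✗
order_id=501: ✗
order_id=502: ✗
order_id=503: ✓ → 473
order_id=504: ✗
order_id=505: ✗
order_id=506: ✗
order_id=507: ✓ → 548
order_id=508: ✗
order_id=509: ✓ → 150
order_id=510: ✗
order_id=511: ✓ → 346
order_id=512: ✓ → 40
order_id=513: ✓ → 280
web_sum = 473 + 548 + 150 + 346 + 40 + 280 = 1837

store_sum=4573, returned_sum=2804, web_sum=1837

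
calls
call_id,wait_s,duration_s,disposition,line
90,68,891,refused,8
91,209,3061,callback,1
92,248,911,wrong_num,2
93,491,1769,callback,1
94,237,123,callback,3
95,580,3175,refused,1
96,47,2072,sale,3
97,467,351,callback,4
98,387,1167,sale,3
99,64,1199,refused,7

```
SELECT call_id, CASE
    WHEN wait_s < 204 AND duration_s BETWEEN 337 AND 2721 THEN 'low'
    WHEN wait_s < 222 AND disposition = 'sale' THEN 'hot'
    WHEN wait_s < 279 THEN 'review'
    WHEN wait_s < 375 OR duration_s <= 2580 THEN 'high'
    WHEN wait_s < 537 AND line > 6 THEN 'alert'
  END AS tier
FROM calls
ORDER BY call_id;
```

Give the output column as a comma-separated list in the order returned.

call_id=90: wait_s < 204 AND duration_s BETWEEN 337 AND 2721 → low
call_id=91: wait_s < 279 → review
call_id=92: wait_s < 279 → review
call_id=93: wait_s < 375 OR duration_s <= 2580 → high
call_id=94: wait_s < 279 → review
call_id=95: (no match → NULL) → NULL
call_id=96: wait_s < 204 AND duration_s BETWEEN 337 AND 2721 → low
call_id=97: wait_s < 375 OR duration_s <= 2580 → high
call_id=98: wait_s < 375 OR duration_s <= 2580 → high
call_id=99: wait_s < 204 AND duration_s BETWEEN 337 AND 2721 → low

low, review, review, high, review, NULL, low, high, high, low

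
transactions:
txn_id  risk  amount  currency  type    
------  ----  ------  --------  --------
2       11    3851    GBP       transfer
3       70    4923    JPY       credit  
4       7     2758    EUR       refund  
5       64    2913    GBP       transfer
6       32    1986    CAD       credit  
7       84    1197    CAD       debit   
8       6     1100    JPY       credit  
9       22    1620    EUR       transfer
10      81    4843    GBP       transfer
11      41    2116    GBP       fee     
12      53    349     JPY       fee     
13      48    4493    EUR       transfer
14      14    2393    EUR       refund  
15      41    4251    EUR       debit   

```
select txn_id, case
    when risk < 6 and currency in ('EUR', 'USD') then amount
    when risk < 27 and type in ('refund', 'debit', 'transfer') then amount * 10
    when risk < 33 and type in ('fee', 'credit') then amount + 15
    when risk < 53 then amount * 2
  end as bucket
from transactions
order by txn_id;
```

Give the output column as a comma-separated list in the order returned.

txn_id=2: risk < 27 and type in ('refund', 'debit', 'transfer') → 38510
txn_id=3: (no match → NULL) → NULL
txn_id=4: risk < 27 and type in ('refund', 'debit', 'transfer') → 27580
txn_id=5: (no match → NULL) → NULL
txn_id=6: risk < 33 and type in ('fee', 'credit') → 2001
txn_id=7: (no match → NULL) → NULL
txn_id=8: risk < 33 and type in ('fee', 'credit') → 1115
txn_id=9: risk < 27 and type in ('refund', 'debit', 'transfer') → 16200
txn_id=10: (no match → NULL) → NULL
txn_id=11: risk < 53 → 4232
txn_id=12: (no match → NULL) → NULL
txn_id=13: risk < 53 → 8986
txn_id=14: risk < 27 and type in ('refund', 'debit', 'transfer') → 23930
txn_id=15: risk < 53 → 8502

38510, NULL, 27580, NULL, 2001, NULL, 1115, 16200, NULL, 4232, NULL, 8986, 23930, 8502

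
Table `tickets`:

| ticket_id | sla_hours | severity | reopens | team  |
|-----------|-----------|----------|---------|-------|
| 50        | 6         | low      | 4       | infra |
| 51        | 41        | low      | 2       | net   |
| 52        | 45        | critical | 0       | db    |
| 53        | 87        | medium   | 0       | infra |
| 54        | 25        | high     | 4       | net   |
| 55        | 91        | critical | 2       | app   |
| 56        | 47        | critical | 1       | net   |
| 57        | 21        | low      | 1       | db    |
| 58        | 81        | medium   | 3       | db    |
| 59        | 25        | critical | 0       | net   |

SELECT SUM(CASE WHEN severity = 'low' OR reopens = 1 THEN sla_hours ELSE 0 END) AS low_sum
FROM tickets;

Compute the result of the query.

115

ticket_id=50: ✓ → 6
ticket_id=51: ✓ → 41
ticket_id=52: ✗
ticket_id=53: ✗
ticket_id=54: ✗
ticket_id=55: ✗
ticket_id=56: ✓ → 47
ticket_id=57: ✓ → 21
ticket_id=58: ✗
ticket_id=59: ✗
low_sum = 6 + 41 + 47 + 21 = 115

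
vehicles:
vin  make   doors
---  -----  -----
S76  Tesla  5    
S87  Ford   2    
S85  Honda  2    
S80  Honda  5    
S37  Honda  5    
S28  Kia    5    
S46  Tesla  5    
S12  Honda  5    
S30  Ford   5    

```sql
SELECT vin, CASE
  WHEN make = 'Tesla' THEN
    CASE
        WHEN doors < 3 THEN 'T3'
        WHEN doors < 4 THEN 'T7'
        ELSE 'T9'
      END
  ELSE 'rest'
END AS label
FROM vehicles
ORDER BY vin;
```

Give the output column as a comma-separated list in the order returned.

vin=S12: make='Honda' → outer ELSE → rest
vin=S28: make='Kia' → outer ELSE → rest
vin=S30: make='Ford' → outer ELSE → rest
vin=S37: make='Honda' → outer ELSE → rest
vin=S46: make='Tesla' → inner[ELSE] → T9
vin=S76: make='Tesla' → inner[ELSE] → T9
vin=S80: make='Honda' → outer ELSE → rest
vin=S85: make='Honda' → outer ELSE → rest
vin=S87: make='Ford' → outer ELSE → rest

rest, rest, rest, rest, T9, T9, rest, rest, rest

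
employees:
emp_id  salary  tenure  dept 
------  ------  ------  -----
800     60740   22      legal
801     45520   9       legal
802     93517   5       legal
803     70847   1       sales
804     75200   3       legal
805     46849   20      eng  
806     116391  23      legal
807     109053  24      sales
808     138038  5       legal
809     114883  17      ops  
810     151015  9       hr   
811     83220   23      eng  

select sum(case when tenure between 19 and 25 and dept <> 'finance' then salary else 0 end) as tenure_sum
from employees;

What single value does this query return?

emp_id=800: ✓ → 60740
emp_id=801: ✗
emp_id=802: ✗
emp_id=803: ✗
emp_id=804: ✗
emp_id=805: ✓ → 46849
emp_id=806: ✓ → 116391
emp_id=807: ✓ → 109053
emp_id=808: ✗
emp_id=809: ✗
emp_id=810: ✗
emp_id=811: ✓ → 83220
tenure_sum = 60740 + 46849 + 116391 + 109053 + 83220 = 416253

416253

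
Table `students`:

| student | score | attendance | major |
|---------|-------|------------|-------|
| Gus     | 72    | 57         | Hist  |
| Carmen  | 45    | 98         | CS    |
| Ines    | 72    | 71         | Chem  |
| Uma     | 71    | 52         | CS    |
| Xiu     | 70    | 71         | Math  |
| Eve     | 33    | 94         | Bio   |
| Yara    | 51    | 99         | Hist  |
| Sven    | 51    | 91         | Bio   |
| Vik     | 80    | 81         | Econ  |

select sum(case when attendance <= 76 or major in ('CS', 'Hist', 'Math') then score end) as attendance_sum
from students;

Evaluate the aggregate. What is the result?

student=Gus: ✓ → 72
student=Carmen: ✓ → 45
student=Ines: ✓ → 72
student=Uma: ✓ → 71
student=Xiu: ✓ → 70
student=Eve: ✗
student=Yara: ✓ → 51
student=Sven: ✗
student=Vik: ✗
attendance_sum = 72 + 45 + 72 + 71 + 70 + 51 = 381

381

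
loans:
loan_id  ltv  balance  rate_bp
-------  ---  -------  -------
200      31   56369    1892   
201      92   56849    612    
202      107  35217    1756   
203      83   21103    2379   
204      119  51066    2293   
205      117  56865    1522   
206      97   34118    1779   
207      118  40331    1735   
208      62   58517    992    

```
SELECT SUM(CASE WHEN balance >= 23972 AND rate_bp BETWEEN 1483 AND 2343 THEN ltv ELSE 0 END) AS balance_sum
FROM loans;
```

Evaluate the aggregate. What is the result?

loan_id=200: ✓ → 31
loan_id=201: ✗
loan_id=202: ✓ → 107
loan_id=203: ✗
loan_id=204: ✓ → 119
loan_id=205: ✓ → 117
loan_id=206: ✓ → 97
loan_id=207: ✓ → 118
loan_id=208: ✗
balance_sum = 31 + 107 + 119 + 117 + 97 + 118 = 589

589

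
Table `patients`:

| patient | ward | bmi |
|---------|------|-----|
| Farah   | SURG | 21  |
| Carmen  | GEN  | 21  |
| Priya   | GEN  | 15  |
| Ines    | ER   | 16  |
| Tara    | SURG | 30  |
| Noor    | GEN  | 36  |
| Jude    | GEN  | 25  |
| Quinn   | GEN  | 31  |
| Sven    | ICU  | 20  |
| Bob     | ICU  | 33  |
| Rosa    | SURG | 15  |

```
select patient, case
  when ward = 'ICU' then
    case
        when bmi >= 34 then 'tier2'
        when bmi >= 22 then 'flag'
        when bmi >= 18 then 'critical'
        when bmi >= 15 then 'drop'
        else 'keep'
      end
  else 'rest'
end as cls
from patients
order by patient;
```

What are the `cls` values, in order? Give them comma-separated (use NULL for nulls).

flag, rest, rest, rest, rest, rest, rest, rest, rest, critical, rest

patient=Bob: ward='ICU' → inner[bmi >= 22] → flag
patient=Carmen: ward='GEN' → outer ELSE → rest
patient=Farah: ward='SURG' → outer ELSE → rest
patient=Ines: ward='ER' → outer ELSE → rest
patient=Jude: ward='GEN' → outer ELSE → rest
patient=Noor: ward='GEN' → outer ELSE → rest
patient=Priya: ward='GEN' → outer ELSE → rest
patient=Quinn: ward='GEN' → outer ELSE → rest
patient=Rosa: ward='SURG' → outer ELSE → rest
patient=Sven: ward='ICU' → inner[bmi >= 18] → critical
patient=Tara: ward='SURG' → outer ELSE → rest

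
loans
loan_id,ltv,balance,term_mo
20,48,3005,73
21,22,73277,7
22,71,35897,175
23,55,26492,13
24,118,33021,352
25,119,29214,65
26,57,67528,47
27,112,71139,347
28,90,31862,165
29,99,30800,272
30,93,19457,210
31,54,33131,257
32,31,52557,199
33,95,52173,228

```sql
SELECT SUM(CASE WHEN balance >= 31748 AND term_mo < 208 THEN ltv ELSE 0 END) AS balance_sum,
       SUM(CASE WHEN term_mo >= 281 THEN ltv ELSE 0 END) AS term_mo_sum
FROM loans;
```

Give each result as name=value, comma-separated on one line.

balance_sum=271, term_mo_sum=230

[balance_sum: balance >= 31748 AND term_mo < 208]
loan_id=20: ✗
loan_id=21: ✓ → 22
loan_id=22: ✓ → 71
loan_id=23: ✗
loan_id=24: ✗
loan_id=25: ✗
loan_id=26: ✓ → 57
loan_id=27: ✗
loan_id=28: ✓ → 90
loan_id=29: ✗
loan_id=30: ✗
loan_id=31: ✗
loan_id=32: ✓ → 31
loan_id=33: ✗
balance_sum = 22 + 71 + 57 + 90 + 31 = 271
—
[term_mo_sum: term_mo >= 281]
loan_id=20: ✗
loan_id=21: ✗
loan_id=22: ✗
loan_id=23: ✗
loan_id=24: ✓ → 118
loan_id=25: ✗
loan_id=26: ✗
loan_id=27: ✓ → 112
loan_id=28: ✗
loan_id=29: ✗
loan_id=30: ✗
loan_id=31: ✗
loan_id=32: ✗
loan_id=33: ✗
term_mo_sum = 118 + 112 = 230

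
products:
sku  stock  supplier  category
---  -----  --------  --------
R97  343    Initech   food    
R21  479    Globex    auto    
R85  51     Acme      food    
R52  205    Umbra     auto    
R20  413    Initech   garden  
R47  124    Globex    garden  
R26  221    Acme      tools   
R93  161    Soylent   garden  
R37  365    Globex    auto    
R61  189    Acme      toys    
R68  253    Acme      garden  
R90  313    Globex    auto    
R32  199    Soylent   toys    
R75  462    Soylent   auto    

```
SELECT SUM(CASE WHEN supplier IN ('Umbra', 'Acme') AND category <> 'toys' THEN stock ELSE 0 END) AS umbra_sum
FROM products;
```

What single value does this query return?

sku=R97: ✗
sku=R21: ✗
sku=R85: ✓ → 51
sku=R52: ✓ → 205
sku=R20: ✗
sku=R47: ✗
sku=R26: ✓ → 221
sku=R93: ✗
sku=R37: ✗
sku=R61: ✗
sku=R68: ✓ → 253
sku=R90: ✗
sku=R32: ✗
sku=R75: ✗
umbra_sum = 51 + 205 + 221 + 253 = 730

730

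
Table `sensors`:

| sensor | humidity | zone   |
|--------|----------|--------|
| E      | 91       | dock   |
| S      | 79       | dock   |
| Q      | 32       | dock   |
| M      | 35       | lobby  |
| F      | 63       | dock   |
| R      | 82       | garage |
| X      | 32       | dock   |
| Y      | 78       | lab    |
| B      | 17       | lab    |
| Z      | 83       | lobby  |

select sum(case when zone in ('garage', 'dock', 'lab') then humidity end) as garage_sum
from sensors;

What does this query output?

sensor=E: ✓ → 91
sensor=S: ✓ → 79
sensor=Q: ✓ → 32
sensor=M: ✗
sensor=F: ✓ → 63
sensor=R: ✓ → 82
sensor=X: ✓ → 32
sensor=Y: ✓ → 78
sensor=B: ✓ → 17
sensor=Z: ✗
garage_sum = 91 + 79 + 32 + 63 + 82 + 32 + 78 + 17 = 474

474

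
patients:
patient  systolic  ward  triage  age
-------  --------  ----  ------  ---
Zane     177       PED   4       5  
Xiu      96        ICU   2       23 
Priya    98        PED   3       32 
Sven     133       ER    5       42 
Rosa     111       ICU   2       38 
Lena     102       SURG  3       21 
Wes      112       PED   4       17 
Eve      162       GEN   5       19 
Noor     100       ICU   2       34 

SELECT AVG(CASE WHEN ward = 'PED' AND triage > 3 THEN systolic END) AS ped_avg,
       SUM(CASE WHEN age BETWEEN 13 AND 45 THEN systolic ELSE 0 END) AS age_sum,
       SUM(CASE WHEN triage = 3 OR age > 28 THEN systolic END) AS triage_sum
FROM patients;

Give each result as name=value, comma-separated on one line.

[ped_avg: ward = 'PED' AND triage > 3]
patient=Zane: ✓ → 177
patient=Xiu: ✗
patient=Priya: ✗
patient=Sven: ✗
patient=Rosa: ✗
patient=Lena: ✗
patient=Wes: ✓ → 112
patient=Eve: ✗
patient=Noor: ✗
ped_avg = (177 + 112) / 2 = 144.5
—
[age_sum: age BETWEEN 13 AND 45]
patient=Zane: ✗
patient=Xiu: ✓ → 96
patient=Priya: ✓ → 98
patient=Sven: ✓ → 133
patient=Rosa: ✓ → 111
patient=Lena: ✓ → 102
patient=Wes: ✓ → 112
patient=Eve: ✓ → 162
patient=Noor: ✓ → 100
age_sum = 96 + 98 + 133 + 111 + 102 + 112 + 162 + 100 = 914
—
[triage_sum: triage = 3 OR age > 28]
patient=Zane: ✗
patient=Xiu: ✗
patient=Priya: ✓ → 98
patient=Sven: ✓ → 133
patient=Rosa: ✓ → 111
patient=Lena: ✓ → 102
patient=Wes: ✗
patient=Eve: ✗
patient=Noor: ✓ → 100
triage_sum = 98 + 133 + 111 + 102 + 100 = 544

ped_avg=144.5, age_sum=914, triage_sum=544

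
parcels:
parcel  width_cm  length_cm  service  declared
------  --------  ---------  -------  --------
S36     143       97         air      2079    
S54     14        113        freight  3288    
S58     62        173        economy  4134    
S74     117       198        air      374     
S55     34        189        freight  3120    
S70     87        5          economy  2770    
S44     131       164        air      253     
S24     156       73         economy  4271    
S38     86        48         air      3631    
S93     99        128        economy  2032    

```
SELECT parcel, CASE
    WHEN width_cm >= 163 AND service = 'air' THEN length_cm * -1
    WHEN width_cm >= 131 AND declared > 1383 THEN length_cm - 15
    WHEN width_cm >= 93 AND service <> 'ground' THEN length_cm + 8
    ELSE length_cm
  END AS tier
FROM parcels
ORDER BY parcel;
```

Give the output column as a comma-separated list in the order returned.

parcel=S24: width_cm >= 131 AND declared > 1383 → 58
parcel=S36: width_cm >= 131 AND declared > 1383 → 82
parcel=S38: ELSE → 48
parcel=S44: width_cm >= 93 AND service <> 'ground' → 172
parcel=S54: ELSE → 113
parcel=S55: ELSE → 189
parcel=S58: ELSE → 173
parcel=S70: ELSE → 5
parcel=S74: width_cm >= 93 AND service <> 'ground' → 206
parcel=S93: width_cm >= 93 AND service <> 'ground' → 136

58, 82, 48, 172, 113, 189, 173, 5, 206, 136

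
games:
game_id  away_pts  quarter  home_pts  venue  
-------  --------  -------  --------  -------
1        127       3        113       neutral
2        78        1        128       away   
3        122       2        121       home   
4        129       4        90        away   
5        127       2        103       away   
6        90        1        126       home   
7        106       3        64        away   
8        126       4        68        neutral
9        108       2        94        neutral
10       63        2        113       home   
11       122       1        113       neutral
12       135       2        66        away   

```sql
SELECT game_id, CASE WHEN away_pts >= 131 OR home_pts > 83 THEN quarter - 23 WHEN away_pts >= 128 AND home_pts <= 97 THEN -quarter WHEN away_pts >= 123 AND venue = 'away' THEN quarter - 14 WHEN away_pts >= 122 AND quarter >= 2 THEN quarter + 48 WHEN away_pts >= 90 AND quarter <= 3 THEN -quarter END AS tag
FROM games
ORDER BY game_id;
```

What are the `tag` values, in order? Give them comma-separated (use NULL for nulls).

-20, -22, -21, -19, -21, -22, -3, 52, -21, -21, -22, -21

game_id=1: away_pts >= 131 OR home_pts > 83 → -20
game_id=2: away_pts >= 131 OR home_pts > 83 → -22
game_id=3: away_pts >= 131 OR home_pts > 83 → -21
game_id=4: away_pts >= 131 OR home_pts > 83 → -19
game_id=5: away_pts >= 131 OR home_pts > 83 → -21
game_id=6: away_pts >= 131 OR home_pts > 83 → -22
game_id=7: away_pts >= 90 AND quarter <= 3 → -3
game_id=8: away_pts >= 122 AND quarter >= 2 → 52
game_id=9: away_pts >= 131 OR home_pts > 83 → -21
game_id=10: away_pts >= 131 OR home_pts > 83 → -21
game_id=11: away_pts >= 131 OR home_pts > 83 → -22
game_id=12: away_pts >= 131 OR home_pts > 83 → -21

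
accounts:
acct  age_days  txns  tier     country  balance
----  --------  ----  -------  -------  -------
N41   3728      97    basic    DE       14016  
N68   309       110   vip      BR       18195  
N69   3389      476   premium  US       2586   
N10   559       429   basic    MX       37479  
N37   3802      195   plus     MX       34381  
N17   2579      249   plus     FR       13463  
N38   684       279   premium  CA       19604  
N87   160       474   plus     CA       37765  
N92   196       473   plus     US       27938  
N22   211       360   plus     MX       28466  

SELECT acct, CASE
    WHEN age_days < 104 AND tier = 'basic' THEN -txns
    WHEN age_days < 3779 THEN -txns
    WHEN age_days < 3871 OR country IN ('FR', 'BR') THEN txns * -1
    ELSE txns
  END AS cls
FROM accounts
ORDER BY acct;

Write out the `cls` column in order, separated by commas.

acct=N10: age_days < 3779 → -429
acct=N17: age_days < 3779 → -249
acct=N22: age_days < 3779 → -360
acct=N37: age_days < 3871 OR country IN ('FR', 'BR') → -195
acct=N38: age_days < 3779 → -279
acct=N41: age_days < 3779 → -97
acct=N68: age_days < 3779 → -110
acct=N69: age_days < 3779 → -476
acct=N87: age_days < 3779 → -474
acct=N92: age_days < 3779 → -473

-429, -249, -360, -195, -279, -97, -110, -476, -474, -473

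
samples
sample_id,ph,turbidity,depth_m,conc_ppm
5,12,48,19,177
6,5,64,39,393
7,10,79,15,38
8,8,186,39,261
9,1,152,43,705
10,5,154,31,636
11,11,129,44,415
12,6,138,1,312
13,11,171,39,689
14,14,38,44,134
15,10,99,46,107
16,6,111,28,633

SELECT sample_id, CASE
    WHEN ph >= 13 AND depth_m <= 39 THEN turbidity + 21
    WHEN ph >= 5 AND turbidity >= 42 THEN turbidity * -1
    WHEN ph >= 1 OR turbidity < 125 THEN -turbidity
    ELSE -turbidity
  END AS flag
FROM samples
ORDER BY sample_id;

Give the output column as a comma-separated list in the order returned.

sample_id=5: ph >= 5 AND turbidity >= 42 → -48
sample_id=6: ph >= 5 AND turbidity >= 42 → -64
sample_id=7: ph >= 5 AND turbidity >= 42 → -79
sample_id=8: ph >= 5 AND turbidity >= 42 → -186
sample_id=9: ph >= 1 OR turbidity < 125 → -152
sample_id=10: ph >= 5 AND turbidity >= 42 → -154
sample_id=11: ph >= 5 AND turbidity >= 42 → -129
sample_id=12: ph >= 5 AND turbidity >= 42 → -138
sample_id=13: ph >= 5 AND turbidity >= 42 → -171
sample_id=14: ph >= 1 OR turbidity < 125 → -38
sample_id=15: ph >= 5 AND turbidity >= 42 → -99
sample_id=16: ph >= 5 AND turbidity >= 42 → -111

-48, -64, -79, -186, -152, -154, -129, -138, -171, -38, -99, -111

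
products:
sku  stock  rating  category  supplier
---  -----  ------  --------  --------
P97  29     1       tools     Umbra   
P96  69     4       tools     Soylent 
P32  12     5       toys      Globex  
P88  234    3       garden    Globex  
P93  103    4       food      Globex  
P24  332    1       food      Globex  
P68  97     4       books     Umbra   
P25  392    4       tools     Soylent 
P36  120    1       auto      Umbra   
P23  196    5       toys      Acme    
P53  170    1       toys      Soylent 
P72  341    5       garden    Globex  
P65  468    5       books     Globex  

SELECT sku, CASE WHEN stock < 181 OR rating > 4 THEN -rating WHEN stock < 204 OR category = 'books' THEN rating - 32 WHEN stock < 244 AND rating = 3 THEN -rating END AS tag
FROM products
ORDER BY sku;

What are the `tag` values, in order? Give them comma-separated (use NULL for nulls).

sku=P23: stock < 181 OR rating > 4 → -5
sku=P24: (no match → NULL) → NULL
sku=P25: (no match → NULL) → NULL
sku=P32: stock < 181 OR rating > 4 → -5
sku=P36: stock < 181 OR rating > 4 → -1
sku=P53: stock < 181 OR rating > 4 → -1
sku=P65: stock < 181 OR rating > 4 → -5
sku=P68: stock < 181 OR rating > 4 → -4
sku=P72: stock < 181 OR rating > 4 → -5
sku=P88: stock < 244 AND rating = 3 → -3
sku=P93: stock < 181 OR rating > 4 → -4
sku=P96: stock < 181 OR rating > 4 → -4
sku=P97: stock < 181 OR rating > 4 → -1

-5, NULL, NULL, -5, -1, -1, -5, -4, -5, -3, -4, -4, -1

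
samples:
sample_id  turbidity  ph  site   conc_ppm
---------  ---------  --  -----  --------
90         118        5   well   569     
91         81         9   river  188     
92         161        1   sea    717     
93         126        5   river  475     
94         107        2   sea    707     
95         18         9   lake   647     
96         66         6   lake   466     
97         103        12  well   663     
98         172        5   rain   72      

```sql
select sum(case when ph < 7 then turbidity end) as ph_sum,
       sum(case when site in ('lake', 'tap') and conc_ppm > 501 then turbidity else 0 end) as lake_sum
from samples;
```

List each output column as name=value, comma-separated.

ph_sum=750, lake_sum=18

[ph_sum: ph < 7]
sample_id=90: ✓ → 118
sample_id=91: ✗
sample_id=92: ✓ → 161
sample_id=93: ✓ → 126
sample_id=94: ✓ → 107
sample_id=95: ✗
sample_id=96: ✓ → 66
sample_id=97: ✗
sample_id=98: ✓ → 172
ph_sum = 118 + 161 + 126 + 107 + 66 + 172 = 750
—
[lake_sum: site in ('lake', 'tap') and conc_ppm > 501]
sample_id=90: ✗
sample_id=91: ✗
sample_id=92: ✗
sample_id=93: ✗
sample_id=94: ✗
sample_id=95: ✓ → 18
sample_id=96: ✗
sample_id=97: ✗
sample_id=98: ✗
lake_sum = 18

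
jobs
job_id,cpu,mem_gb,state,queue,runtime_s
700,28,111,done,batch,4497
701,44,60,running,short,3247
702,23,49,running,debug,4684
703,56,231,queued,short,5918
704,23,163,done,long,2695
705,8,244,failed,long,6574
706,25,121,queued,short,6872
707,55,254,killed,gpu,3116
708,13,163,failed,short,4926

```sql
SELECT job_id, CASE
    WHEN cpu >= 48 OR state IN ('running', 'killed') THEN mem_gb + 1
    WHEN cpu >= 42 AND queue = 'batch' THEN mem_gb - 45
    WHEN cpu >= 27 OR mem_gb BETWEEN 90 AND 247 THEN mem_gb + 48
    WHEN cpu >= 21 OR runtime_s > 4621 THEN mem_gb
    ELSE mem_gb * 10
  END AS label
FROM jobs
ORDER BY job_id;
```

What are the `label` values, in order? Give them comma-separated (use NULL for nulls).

159, 61, 50, 232, 211, 292, 169, 255, 211

job_id=700: cpu >= 27 OR mem_gb BETWEEN 90 AND 247 → 159
job_id=701: cpu >= 48 OR state IN ('running', 'killed') → 61
job_id=702: cpu >= 48 OR state IN ('running', 'killed') → 50
job_id=703: cpu >= 48 OR state IN ('running', 'killed') → 232
job_id=704: cpu >= 27 OR mem_gb BETWEEN 90 AND 247 → 211
job_id=705: cpu >= 27 OR mem_gb BETWEEN 90 AND 247 → 292
job_id=706: cpu >= 27 OR mem_gb BETWEEN 90 AND 247 → 169
job_id=707: cpu >= 48 OR state IN ('running', 'killed') → 255
job_id=708: cpu >= 27 OR mem_gb BETWEEN 90 AND 247 → 211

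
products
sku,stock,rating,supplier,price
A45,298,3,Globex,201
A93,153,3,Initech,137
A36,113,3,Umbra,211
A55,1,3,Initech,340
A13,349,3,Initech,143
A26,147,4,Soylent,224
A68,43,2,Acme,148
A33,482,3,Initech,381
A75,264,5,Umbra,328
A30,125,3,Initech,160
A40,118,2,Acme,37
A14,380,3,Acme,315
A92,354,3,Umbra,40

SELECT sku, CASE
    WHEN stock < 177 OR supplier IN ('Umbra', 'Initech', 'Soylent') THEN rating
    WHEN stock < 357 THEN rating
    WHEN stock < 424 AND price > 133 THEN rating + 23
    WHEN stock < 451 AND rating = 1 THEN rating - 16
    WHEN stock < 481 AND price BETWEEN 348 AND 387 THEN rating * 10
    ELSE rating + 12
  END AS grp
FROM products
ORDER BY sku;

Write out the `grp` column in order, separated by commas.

sku=A13: stock < 177 OR supplier IN ('Umbra', 'Initech', 'Soylent') → 3
sku=A14: stock < 424 AND price > 133 → 26
sku=A26: stock < 177 OR supplier IN ('Umbra', 'Initech', 'Soylent') → 4
sku=A30: stock < 177 OR supplier IN ('Umbra', 'Initech', 'Soylent') → 3
sku=A33: stock < 177 OR supplier IN ('Umbra', 'Initech', 'Soylent') → 3
sku=A36: stock < 177 OR supplier IN ('Umbra', 'Initech', 'Soylent') → 3
sku=A40: stock < 177 OR supplier IN ('Umbra', 'Initech', 'Soylent') → 2
sku=A45: stock < 357 → 3
sku=A55: stock < 177 OR supplier IN ('Umbra', 'Initech', 'Soylent') → 3
sku=A68: stock < 177 OR supplier IN ('Umbra', 'Initech', 'Soylent') → 2
sku=A75: stock < 177 OR supplier IN ('Umbra', 'Initech', 'Soylent') → 5
sku=A92: stock < 177 OR supplier IN ('Umbra', 'Initech', 'Soylent') → 3
sku=A93: stock < 177 OR supplier IN ('Umbra', 'Initech', 'Soylent') → 3

3, 26, 4, 3, 3, 3, 2, 3, 3, 2, 5, 3, 3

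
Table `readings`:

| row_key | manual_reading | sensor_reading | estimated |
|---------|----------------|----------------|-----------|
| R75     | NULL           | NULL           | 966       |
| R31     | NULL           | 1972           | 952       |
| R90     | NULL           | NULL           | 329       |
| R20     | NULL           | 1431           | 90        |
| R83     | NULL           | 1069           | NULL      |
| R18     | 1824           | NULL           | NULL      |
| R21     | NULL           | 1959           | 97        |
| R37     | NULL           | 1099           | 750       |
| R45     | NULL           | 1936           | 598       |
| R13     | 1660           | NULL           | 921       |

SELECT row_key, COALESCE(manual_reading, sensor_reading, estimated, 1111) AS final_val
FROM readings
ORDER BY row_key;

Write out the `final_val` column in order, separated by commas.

1660, 1824, 1431, 1959, 1972, 1099, 1936, 966, 1069, 329

row_key=R13: manual_reading=1660 → 1660
row_key=R18: manual_reading=1824 → 1824
row_key=R20: manual_reading=NULL, sensor_reading=1431 → 1431
row_key=R21: manual_reading=NULL, sensor_reading=1959 → 1959
row_key=R31: manual_reading=NULL, sensor_reading=1972 → 1972
row_key=R37: manual_reading=NULL, sensor_reading=1099 → 1099
row_key=R45: manual_reading=NULL, sensor_reading=1936 → 1936
row_key=R75: manual_reading=NULL, sensor_reading=NULL, estimated=966 → 966
row_key=R83: manual_reading=NULL, sensor_reading=1069 → 1069
row_key=R90: manual_reading=NULL, sensor_reading=NULL, estimated=329 → 329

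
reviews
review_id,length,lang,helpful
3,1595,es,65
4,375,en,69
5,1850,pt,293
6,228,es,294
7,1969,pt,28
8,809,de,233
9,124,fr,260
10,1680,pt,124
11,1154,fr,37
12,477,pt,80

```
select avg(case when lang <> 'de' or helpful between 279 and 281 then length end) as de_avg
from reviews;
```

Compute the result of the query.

1050.2222222222

review_id=3: ✓ → 1595
review_id=4: ✓ → 375
review_id=5: ✓ → 1850
review_id=6: ✓ → 228
review_id=7: ✓ → 1969
review_id=8: ✗
review_id=9: ✓ → 124
review_id=10: ✓ → 1680
review_id=11: ✓ → 1154
review_id=12: ✓ → 477
de_avg = (1595 + 375 + 1850 + 228 + 1969 + 124 + 1680 + 1154 + 477) / 9 = 1050.2222222222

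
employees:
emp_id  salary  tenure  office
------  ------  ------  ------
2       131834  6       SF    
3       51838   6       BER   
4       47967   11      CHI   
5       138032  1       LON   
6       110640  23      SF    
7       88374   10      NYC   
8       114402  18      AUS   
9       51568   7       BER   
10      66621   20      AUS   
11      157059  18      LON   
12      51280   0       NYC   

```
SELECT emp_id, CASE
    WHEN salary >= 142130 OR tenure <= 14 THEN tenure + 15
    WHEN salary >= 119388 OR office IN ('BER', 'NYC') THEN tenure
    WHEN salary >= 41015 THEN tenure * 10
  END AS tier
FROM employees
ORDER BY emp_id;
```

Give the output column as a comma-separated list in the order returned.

21, 21, 26, 16, 230, 25, 180, 22, 200, 33, 15

emp_id=2: salary >= 142130 OR tenure <= 14 → 21
emp_id=3: salary >= 142130 OR tenure <= 14 → 21
emp_id=4: salary >= 142130 OR tenure <= 14 → 26
emp_id=5: salary >= 142130 OR tenure <= 14 → 16
emp_id=6: salary >= 41015 → 230
emp_id=7: salary >= 142130 OR tenure <= 14 → 25
emp_id=8: salary >= 41015 → 180
emp_id=9: salary >= 142130 OR tenure <= 14 → 22
emp_id=10: salary >= 41015 → 200
emp_id=11: salary >= 142130 OR tenure <= 14 → 33
emp_id=12: salary >= 142130 OR tenure <= 14 → 15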